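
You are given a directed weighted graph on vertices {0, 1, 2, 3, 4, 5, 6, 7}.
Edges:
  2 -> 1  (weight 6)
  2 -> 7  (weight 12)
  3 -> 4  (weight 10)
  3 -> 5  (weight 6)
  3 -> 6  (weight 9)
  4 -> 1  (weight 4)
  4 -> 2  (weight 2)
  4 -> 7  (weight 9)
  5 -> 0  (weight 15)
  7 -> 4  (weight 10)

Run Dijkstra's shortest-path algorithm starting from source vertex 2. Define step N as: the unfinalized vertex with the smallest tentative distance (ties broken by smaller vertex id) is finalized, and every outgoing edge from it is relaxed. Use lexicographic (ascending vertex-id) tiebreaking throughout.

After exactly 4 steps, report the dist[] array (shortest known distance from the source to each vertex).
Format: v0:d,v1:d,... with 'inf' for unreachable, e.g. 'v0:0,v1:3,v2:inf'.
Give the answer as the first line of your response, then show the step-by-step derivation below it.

v0:inf,v1:6,v2:0,v3:inf,v4:22,v5:inf,v6:inf,v7:12

step 1: dist = v0:inf,v1:6,v2:0,v3:inf,v4:inf,v5:inf,v6:inf,v7:12
step 2: dist = v0:inf,v1:6,v2:0,v3:inf,v4:inf,v5:inf,v6:inf,v7:12
step 3: dist = v0:inf,v1:6,v2:0,v3:inf,v4:22,v5:inf,v6:inf,v7:12
step 4: dist = v0:inf,v1:6,v2:0,v3:inf,v4:22,v5:inf,v6:inf,v7:12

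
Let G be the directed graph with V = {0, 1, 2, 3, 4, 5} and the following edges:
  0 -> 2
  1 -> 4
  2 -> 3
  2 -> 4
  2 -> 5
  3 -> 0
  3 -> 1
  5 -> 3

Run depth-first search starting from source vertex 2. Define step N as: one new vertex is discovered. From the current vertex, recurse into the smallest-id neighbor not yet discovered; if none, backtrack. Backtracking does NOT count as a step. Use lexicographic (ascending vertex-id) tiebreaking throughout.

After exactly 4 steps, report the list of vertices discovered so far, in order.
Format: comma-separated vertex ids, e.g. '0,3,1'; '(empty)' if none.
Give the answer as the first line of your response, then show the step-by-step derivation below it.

2,3,0,1

step 1: discover 2; path=2; order=2
step 2: discover 3; path=2>3; order=2,3
step 3: discover 0; path=2>3>0; order=2,3,0
step 4: discover 1; path=2>3>1; order=2,3,0,1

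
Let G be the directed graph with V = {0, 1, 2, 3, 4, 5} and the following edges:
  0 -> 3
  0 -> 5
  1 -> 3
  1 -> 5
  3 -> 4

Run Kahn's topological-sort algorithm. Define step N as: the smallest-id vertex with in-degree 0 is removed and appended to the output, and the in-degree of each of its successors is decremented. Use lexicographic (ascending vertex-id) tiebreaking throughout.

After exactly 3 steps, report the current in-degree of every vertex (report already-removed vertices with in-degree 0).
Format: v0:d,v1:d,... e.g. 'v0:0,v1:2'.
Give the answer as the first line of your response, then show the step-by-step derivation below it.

v0:0,v1:0,v2:0,v3:0,v4:1,v5:0

step 1: output 0; order=[0]; indeg=(0,0,0,1,1,1)
step 2: output 1; order=[0,1]; indeg=(0,0,0,0,1,0)
step 3: output 2; order=[0,1,2]; indeg=(0,0,0,0,1,0)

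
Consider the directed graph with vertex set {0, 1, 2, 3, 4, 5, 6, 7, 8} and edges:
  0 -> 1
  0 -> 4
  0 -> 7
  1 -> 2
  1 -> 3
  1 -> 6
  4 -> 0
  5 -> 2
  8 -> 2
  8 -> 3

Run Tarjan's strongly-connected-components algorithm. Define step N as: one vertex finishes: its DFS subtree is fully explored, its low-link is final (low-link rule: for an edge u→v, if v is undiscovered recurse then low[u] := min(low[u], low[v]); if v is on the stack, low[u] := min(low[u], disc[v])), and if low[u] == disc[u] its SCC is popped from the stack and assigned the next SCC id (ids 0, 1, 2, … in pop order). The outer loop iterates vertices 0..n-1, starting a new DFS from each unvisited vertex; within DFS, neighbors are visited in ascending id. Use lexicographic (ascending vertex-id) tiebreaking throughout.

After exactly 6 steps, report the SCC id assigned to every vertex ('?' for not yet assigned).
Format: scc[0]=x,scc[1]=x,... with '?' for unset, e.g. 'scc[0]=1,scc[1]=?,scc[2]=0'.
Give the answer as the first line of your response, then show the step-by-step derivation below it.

scc[0]=?,scc[1]=3,scc[2]=0,scc[3]=1,scc[4]=?,scc[5]=?,scc[6]=2,scc[7]=4,scc[8]=?

step 1: low=(low[0]=0,low[1]=1,low[2]=2,low[3]=?,low[4]=?,low[5]=?,low[6]=?,low[7]=?,low[8]=?); scc=(scc[0]=?,scc[1]=?,scc[2]=0,scc[3]=?,scc[4]=?,scc[5]=?,scc[6]=?,scc[7]=?,scc[8]=?)
step 2: low=(low[0]=0,low[1]=1,low[2]=2,low[3]=3,low[4]=?,low[5]=?,low[6]=?,low[7]=?,low[8]=?); scc=(scc[0]=?,scc[1]=?,scc[2]=0,scc[3]=1,scc[4]=?,scc[5]=?,scc[6]=?,scc[7]=?,scc[8]=?)
step 3: low=(low[0]=0,low[1]=1,low[2]=2,low[3]=3,low[4]=?,low[5]=?,low[6]=4,low[7]=?,low[8]=?); scc=(scc[0]=?,scc[1]=?,scc[2]=0,scc[3]=1,scc[4]=?,scc[5]=?,scc[6]=2,scc[7]=?,scc[8]=?)
step 4: low=(low[0]=0,low[1]=1,low[2]=2,low[3]=3,low[4]=?,low[5]=?,low[6]=4,low[7]=?,low[8]=?); scc=(scc[0]=?,scc[1]=3,scc[2]=0,scc[3]=1,scc[4]=?,scc[5]=?,scc[6]=2,scc[7]=?,scc[8]=?)
step 5: low=(low[0]=0,low[1]=1,low[2]=2,low[3]=3,low[4]=0,low[5]=?,low[6]=4,low[7]=?,low[8]=?); scc=(scc[0]=?,scc[1]=3,scc[2]=0,scc[3]=1,scc[4]=?,scc[5]=?,scc[6]=2,scc[7]=?,scc[8]=?)
step 6: low=(low[0]=0,low[1]=1,low[2]=2,low[3]=3,low[4]=0,low[5]=?,low[6]=4,low[7]=6,low[8]=?); scc=(scc[0]=?,scc[1]=3,scc[2]=0,scc[3]=1,scc[4]=?,scc[5]=?,scc[6]=2,scc[7]=4,scc[8]=?)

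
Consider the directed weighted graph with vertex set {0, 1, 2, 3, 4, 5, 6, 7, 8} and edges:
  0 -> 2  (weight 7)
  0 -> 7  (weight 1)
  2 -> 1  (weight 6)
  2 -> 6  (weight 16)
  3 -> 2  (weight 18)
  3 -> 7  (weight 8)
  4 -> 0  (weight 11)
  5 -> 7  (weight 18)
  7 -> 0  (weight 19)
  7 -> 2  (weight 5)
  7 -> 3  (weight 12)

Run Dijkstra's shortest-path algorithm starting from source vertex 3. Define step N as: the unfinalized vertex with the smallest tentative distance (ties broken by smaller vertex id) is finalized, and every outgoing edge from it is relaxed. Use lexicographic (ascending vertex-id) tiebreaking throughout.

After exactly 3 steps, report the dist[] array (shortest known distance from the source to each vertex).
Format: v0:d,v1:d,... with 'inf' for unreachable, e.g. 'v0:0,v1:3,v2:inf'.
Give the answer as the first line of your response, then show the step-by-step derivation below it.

v0:27,v1:19,v2:13,v3:0,v4:inf,v5:inf,v6:29,v7:8,v8:inf

step 1: dist = v0:inf,v1:inf,v2:18,v3:0,v4:inf,v5:inf,v6:inf,v7:8,v8:inf
step 2: dist = v0:27,v1:inf,v2:13,v3:0,v4:inf,v5:inf,v6:inf,v7:8,v8:inf
step 3: dist = v0:27,v1:19,v2:13,v3:0,v4:inf,v5:inf,v6:29,v7:8,v8:inf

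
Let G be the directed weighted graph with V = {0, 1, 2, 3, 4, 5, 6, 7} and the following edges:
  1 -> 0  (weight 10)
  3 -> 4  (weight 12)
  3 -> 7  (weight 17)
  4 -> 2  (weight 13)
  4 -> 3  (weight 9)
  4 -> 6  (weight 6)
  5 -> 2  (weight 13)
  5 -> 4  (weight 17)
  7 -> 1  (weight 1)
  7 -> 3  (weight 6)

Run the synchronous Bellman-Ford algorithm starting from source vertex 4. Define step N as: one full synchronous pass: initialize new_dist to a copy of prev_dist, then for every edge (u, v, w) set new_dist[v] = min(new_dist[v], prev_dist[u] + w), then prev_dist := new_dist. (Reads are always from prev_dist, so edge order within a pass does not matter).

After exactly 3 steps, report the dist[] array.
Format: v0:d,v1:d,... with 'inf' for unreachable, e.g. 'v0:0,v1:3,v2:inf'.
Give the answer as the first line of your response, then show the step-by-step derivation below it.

v0:inf,v1:27,v2:13,v3:9,v4:0,v5:inf,v6:6,v7:26

step 1: dist = v0:inf,v1:inf,v2:13,v3:9,v4:0,v5:inf,v6:6,v7:inf
step 2: dist = v0:inf,v1:inf,v2:13,v3:9,v4:0,v5:inf,v6:6,v7:26
step 3: dist = v0:inf,v1:27,v2:13,v3:9,v4:0,v5:inf,v6:6,v7:26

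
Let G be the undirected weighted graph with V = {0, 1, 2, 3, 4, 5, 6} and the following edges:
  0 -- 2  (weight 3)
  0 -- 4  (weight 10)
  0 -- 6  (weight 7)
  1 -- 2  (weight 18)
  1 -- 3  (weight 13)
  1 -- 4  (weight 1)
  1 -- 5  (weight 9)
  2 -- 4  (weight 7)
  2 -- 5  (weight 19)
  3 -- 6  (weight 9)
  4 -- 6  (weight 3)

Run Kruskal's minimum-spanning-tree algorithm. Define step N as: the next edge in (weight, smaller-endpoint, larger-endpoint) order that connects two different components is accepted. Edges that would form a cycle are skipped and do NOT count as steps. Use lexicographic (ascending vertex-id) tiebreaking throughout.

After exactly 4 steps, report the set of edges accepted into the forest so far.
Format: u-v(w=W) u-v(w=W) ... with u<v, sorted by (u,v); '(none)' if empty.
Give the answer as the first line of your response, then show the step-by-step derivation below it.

0-2(w=3) 0-6(w=7) 1-4(w=1) 4-6(w=3)

step 1: add edge 1-4 (w=1); MST = {1-4(w=1)}
step 2: add edge 0-2 (w=3); MST = {0-2(w=3) 1-4(w=1)}
step 3: add edge 4-6 (w=3); MST = {0-2(w=3) 1-4(w=1) 4-6(w=3)}
step 4: add edge 0-6 (w=7); MST = {0-2(w=3) 0-6(w=7) 1-4(w=1) 4-6(w=3)}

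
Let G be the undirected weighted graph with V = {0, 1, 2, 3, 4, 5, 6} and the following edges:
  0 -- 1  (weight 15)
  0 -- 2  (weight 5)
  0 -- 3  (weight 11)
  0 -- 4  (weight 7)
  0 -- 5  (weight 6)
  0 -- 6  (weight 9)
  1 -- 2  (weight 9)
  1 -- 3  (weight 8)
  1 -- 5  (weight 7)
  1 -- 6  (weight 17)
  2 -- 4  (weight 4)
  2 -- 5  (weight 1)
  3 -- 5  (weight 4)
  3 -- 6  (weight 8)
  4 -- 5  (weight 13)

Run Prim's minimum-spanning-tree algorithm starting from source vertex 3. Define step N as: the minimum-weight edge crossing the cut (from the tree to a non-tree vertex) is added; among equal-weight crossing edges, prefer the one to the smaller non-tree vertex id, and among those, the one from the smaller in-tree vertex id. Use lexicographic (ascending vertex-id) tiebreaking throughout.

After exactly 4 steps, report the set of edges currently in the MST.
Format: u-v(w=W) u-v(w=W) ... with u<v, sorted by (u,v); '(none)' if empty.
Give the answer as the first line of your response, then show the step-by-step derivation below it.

0-2(w=5) 2-4(w=4) 2-5(w=1) 3-5(w=4)

step 1: add edge 3-5 (w=4); MST = {3-5(w=4)}
step 2: add edge 2-5 (w=1); MST = {2-5(w=1) 3-5(w=4)}
step 3: add edge 2-4 (w=4); MST = {2-4(w=4) 2-5(w=1) 3-5(w=4)}
step 4: add edge 0-2 (w=5); MST = {0-2(w=5) 2-4(w=4) 2-5(w=1) 3-5(w=4)}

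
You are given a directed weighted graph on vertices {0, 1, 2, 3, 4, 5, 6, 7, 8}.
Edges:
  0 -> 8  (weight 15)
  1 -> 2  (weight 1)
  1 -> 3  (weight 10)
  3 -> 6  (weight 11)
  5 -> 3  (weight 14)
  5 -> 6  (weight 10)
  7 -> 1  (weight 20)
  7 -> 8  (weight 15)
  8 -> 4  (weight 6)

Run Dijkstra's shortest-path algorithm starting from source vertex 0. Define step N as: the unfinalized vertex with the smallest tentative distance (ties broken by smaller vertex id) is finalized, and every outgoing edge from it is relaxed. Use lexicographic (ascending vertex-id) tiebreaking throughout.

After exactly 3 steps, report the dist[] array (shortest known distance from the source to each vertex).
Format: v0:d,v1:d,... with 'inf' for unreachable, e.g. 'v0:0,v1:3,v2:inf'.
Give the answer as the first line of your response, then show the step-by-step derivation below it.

v0:0,v1:inf,v2:inf,v3:inf,v4:21,v5:inf,v6:inf,v7:inf,v8:15

step 1: dist = v0:0,v1:inf,v2:inf,v3:inf,v4:inf,v5:inf,v6:inf,v7:inf,v8:15
step 2: dist = v0:0,v1:inf,v2:inf,v3:inf,v4:21,v5:inf,v6:inf,v7:inf,v8:15
step 3: dist = v0:0,v1:inf,v2:inf,v3:inf,v4:21,v5:inf,v6:inf,v7:inf,v8:15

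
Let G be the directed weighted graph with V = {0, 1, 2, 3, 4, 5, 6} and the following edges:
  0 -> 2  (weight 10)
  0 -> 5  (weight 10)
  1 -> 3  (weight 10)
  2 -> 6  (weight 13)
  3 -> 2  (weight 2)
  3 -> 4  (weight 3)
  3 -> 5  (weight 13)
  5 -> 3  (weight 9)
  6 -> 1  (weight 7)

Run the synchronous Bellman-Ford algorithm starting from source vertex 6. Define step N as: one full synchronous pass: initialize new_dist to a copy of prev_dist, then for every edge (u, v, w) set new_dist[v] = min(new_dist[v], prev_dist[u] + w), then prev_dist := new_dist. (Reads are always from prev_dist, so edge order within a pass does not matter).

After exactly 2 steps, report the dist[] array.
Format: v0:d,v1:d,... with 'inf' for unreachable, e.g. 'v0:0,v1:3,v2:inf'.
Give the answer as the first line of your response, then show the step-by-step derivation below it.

v0:inf,v1:7,v2:inf,v3:17,v4:inf,v5:inf,v6:0

step 1: dist = v0:inf,v1:7,v2:inf,v3:inf,v4:inf,v5:inf,v6:0
step 2: dist = v0:inf,v1:7,v2:inf,v3:17,v4:inf,v5:inf,v6:0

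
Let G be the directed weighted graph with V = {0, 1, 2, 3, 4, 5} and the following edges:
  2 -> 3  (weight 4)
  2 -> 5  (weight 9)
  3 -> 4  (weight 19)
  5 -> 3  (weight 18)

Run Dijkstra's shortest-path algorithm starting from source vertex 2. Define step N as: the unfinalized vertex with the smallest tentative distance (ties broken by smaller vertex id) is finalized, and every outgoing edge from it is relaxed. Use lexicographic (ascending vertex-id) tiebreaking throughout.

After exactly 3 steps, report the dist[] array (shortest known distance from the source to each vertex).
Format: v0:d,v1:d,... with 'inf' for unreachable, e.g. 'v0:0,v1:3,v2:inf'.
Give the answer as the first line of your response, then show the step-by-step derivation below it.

v0:inf,v1:inf,v2:0,v3:4,v4:23,v5:9

step 1: dist = v0:inf,v1:inf,v2:0,v3:4,v4:inf,v5:9
step 2: dist = v0:inf,v1:inf,v2:0,v3:4,v4:23,v5:9
step 3: dist = v0:inf,v1:inf,v2:0,v3:4,v4:23,v5:9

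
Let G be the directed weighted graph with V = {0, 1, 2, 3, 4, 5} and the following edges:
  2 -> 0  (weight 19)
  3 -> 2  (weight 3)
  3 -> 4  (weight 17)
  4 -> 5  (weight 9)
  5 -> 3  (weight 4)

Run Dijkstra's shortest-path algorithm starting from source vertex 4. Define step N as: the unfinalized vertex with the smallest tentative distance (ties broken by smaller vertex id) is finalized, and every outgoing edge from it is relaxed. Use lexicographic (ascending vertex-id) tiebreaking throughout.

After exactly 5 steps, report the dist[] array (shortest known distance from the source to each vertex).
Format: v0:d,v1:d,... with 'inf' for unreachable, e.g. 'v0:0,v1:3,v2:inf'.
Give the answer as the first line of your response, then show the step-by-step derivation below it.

v0:35,v1:inf,v2:16,v3:13,v4:0,v5:9

step 1: dist = v0:inf,v1:inf,v2:inf,v3:inf,v4:0,v5:9
step 2: dist = v0:inf,v1:inf,v2:inf,v3:13,v4:0,v5:9
step 3: dist = v0:inf,v1:inf,v2:16,v3:13,v4:0,v5:9
step 4: dist = v0:35,v1:inf,v2:16,v3:13,v4:0,v5:9
step 5: dist = v0:35,v1:inf,v2:16,v3:13,v4:0,v5:9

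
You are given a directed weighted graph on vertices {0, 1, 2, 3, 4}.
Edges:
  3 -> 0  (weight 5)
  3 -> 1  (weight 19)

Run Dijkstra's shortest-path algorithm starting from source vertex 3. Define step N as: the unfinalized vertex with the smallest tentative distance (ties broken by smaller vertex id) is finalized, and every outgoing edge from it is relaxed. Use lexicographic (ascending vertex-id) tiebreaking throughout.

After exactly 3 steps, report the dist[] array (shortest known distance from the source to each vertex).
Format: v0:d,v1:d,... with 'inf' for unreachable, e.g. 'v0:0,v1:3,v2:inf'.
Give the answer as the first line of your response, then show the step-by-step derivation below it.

v0:5,v1:19,v2:inf,v3:0,v4:inf

step 1: dist = v0:5,v1:19,v2:inf,v3:0,v4:inf
step 2: dist = v0:5,v1:19,v2:inf,v3:0,v4:inf
step 3: dist = v0:5,v1:19,v2:inf,v3:0,v4:inf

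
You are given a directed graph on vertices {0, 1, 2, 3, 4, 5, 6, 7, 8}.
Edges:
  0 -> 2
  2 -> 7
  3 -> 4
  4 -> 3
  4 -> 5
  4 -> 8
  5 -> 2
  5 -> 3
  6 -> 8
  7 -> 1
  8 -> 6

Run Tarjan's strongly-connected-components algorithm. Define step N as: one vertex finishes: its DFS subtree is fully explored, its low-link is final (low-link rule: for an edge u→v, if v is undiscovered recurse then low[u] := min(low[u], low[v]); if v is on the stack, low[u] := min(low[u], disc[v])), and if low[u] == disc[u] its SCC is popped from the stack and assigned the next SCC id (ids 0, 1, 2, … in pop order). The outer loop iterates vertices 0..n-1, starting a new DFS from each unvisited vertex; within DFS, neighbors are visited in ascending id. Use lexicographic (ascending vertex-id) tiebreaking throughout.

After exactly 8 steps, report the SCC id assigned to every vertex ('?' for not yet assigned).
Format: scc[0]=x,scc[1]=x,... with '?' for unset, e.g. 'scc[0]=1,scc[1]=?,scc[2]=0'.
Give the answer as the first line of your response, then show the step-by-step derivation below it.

scc[0]=3,scc[1]=0,scc[2]=2,scc[3]=?,scc[4]=?,scc[5]=?,scc[6]=4,scc[7]=1,scc[8]=4

step 1: low=(low[0]=0,low[1]=3,low[2]=1,low[3]=?,low[4]=?,low[5]=?,low[6]=?,low[7]=2,low[8]=?); scc=(scc[0]=?,scc[1]=0,scc[2]=?,scc[3]=?,scc[4]=?,scc[5]=?,scc[6]=?,scc[7]=?,scc[8]=?)
step 2: low=(low[0]=0,low[1]=3,low[2]=1,low[3]=?,low[4]=?,low[5]=?,low[6]=?,low[7]=2,low[8]=?); scc=(scc[0]=?,scc[1]=0,scc[2]=?,scc[3]=?,scc[4]=?,scc[5]=?,scc[6]=?,scc[7]=1,scc[8]=?)
step 3: low=(low[0]=0,low[1]=3,low[2]=1,low[3]=?,low[4]=?,low[5]=?,low[6]=?,low[7]=2,low[8]=?); scc=(scc[0]=?,scc[1]=0,scc[2]=2,scc[3]=?,scc[4]=?,scc[5]=?,scc[6]=?,scc[7]=1,scc[8]=?)
step 4: low=(low[0]=0,low[1]=3,low[2]=1,low[3]=?,low[4]=?,low[5]=?,low[6]=?,low[7]=2,low[8]=?); scc=(scc[0]=3,scc[1]=0,scc[2]=2,scc[3]=?,scc[4]=?,scc[5]=?,scc[6]=?,scc[7]=1,scc[8]=?)
step 5: low=(low[0]=0,low[1]=3,low[2]=1,low[3]=4,low[4]=4,low[5]=4,low[6]=?,low[7]=2,low[8]=?); scc=(scc[0]=3,scc[1]=0,scc[2]=2,scc[3]=?,scc[4]=?,scc[5]=?,scc[6]=?,scc[7]=1,scc[8]=?)
step 6: low=(low[0]=0,low[1]=3,low[2]=1,low[3]=4,low[4]=4,low[5]=4,low[6]=7,low[7]=2,low[8]=7); scc=(scc[0]=3,scc[1]=0,scc[2]=2,scc[3]=?,scc[4]=?,scc[5]=?,scc[6]=?,scc[7]=1,scc[8]=?)
step 7: low=(low[0]=0,low[1]=3,low[2]=1,low[3]=4,low[4]=4,low[5]=4,low[6]=7,low[7]=2,low[8]=7); scc=(scc[0]=3,scc[1]=0,scc[2]=2,scc[3]=?,scc[4]=?,scc[5]=?,scc[6]=4,scc[7]=1,scc[8]=4)
step 8: low=(low[0]=0,low[1]=3,low[2]=1,low[3]=4,low[4]=4,low[5]=4,low[6]=7,low[7]=2,low[8]=7); scc=(scc[0]=3,scc[1]=0,scc[2]=2,scc[3]=?,scc[4]=?,scc[5]=?,scc[6]=4,scc[7]=1,scc[8]=4)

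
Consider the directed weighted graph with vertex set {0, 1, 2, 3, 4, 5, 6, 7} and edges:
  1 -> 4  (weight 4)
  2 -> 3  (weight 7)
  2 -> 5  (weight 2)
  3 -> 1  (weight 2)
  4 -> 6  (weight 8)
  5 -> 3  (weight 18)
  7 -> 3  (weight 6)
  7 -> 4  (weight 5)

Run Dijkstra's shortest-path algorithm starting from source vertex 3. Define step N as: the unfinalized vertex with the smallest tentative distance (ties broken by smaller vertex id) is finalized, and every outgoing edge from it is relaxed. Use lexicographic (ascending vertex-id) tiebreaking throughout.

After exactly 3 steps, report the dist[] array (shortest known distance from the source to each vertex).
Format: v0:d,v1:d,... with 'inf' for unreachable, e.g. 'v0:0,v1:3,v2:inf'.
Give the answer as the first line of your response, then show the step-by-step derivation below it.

v0:inf,v1:2,v2:inf,v3:0,v4:6,v5:inf,v6:14,v7:inf

step 1: dist = v0:inf,v1:2,v2:inf,v3:0,v4:inf,v5:inf,v6:inf,v7:inf
step 2: dist = v0:inf,v1:2,v2:inf,v3:0,v4:6,v5:inf,v6:inf,v7:inf
step 3: dist = v0:inf,v1:2,v2:inf,v3:0,v4:6,v5:inf,v6:14,v7:inf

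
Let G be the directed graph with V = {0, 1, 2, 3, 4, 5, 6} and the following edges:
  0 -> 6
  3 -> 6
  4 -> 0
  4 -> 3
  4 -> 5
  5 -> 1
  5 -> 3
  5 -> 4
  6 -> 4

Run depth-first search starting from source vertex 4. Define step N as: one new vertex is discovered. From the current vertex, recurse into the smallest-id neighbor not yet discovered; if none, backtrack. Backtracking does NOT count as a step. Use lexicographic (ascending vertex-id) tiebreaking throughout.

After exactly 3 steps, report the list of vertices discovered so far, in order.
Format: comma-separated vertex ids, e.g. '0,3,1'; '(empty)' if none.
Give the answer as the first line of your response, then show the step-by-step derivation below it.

4,0,6

step 1: discover 4; path=4; order=4
step 2: discover 0; path=4>0; order=4,0
step 3: discover 6; path=4>0>6; order=4,0,6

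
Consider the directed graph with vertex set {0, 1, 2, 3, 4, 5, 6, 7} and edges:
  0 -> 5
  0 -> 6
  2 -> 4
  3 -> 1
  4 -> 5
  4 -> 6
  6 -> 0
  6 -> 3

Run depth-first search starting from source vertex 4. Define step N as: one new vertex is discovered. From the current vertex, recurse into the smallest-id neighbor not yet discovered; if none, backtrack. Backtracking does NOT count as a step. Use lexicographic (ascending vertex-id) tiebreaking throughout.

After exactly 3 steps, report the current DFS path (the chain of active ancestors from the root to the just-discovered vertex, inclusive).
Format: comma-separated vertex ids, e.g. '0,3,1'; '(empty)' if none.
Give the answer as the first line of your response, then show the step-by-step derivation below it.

4,6

step 1: discover 4; path=4; order=4
step 2: discover 5; path=4>5; order=4,5
step 3: discover 6; path=4>6; order=4,5,6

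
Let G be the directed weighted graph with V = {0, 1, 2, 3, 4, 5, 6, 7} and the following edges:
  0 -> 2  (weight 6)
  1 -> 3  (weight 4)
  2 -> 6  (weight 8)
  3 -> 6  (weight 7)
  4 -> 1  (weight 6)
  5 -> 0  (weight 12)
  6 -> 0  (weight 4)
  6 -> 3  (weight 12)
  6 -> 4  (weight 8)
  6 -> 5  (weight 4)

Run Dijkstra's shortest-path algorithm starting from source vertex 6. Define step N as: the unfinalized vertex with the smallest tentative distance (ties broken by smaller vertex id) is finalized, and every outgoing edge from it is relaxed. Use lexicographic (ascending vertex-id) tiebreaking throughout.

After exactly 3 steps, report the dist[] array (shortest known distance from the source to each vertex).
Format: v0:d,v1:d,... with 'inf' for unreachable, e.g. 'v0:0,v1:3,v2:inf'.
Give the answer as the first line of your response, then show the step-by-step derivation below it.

v0:4,v1:inf,v2:10,v3:12,v4:8,v5:4,v6:0,v7:inf

step 1: dist = v0:4,v1:inf,v2:inf,v3:12,v4:8,v5:4,v6:0,v7:inf
step 2: dist = v0:4,v1:inf,v2:10,v3:12,v4:8,v5:4,v6:0,v7:inf
step 3: dist = v0:4,v1:inf,v2:10,v3:12,v4:8,v5:4,v6:0,v7:inf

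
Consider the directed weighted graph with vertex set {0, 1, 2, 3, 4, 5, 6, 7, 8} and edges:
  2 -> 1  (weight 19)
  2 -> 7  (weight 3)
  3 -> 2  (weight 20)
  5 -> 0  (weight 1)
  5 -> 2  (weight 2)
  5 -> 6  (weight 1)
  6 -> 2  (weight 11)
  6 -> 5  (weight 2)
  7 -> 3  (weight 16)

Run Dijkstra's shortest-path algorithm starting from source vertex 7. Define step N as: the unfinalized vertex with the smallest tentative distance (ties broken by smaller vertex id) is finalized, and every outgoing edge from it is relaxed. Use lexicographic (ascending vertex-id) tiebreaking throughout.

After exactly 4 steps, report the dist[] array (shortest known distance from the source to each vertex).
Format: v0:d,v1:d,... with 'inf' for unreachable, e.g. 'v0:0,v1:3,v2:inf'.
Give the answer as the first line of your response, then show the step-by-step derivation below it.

v0:inf,v1:55,v2:36,v3:16,v4:inf,v5:inf,v6:inf,v7:0,v8:inf

step 1: dist = v0:inf,v1:inf,v2:inf,v3:16,v4:inf,v5:inf,v6:inf,v7:0,v8:inf
step 2: dist = v0:inf,v1:inf,v2:36,v3:16,v4:inf,v5:inf,v6:inf,v7:0,v8:inf
step 3: dist = v0:inf,v1:55,v2:36,v3:16,v4:inf,v5:inf,v6:inf,v7:0,v8:inf
step 4: dist = v0:inf,v1:55,v2:36,v3:16,v4:inf,v5:inf,v6:inf,v7:0,v8:inf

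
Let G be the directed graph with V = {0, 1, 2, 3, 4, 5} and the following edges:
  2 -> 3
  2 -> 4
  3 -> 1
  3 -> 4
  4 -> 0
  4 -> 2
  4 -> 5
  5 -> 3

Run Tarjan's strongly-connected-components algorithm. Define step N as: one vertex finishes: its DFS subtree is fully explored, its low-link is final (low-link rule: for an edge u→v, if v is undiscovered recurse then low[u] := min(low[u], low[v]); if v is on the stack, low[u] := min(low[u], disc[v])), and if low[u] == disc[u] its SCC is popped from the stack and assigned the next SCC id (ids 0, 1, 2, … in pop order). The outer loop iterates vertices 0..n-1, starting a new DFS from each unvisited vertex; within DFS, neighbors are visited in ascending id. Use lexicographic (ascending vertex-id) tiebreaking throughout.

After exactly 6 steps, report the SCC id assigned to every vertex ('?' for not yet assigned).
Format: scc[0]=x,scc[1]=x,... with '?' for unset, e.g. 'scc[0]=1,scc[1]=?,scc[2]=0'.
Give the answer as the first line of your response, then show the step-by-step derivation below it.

scc[0]=0,scc[1]=1,scc[2]=2,scc[3]=2,scc[4]=2,scc[5]=2

step 1: low=(low[0]=0,low[1]=?,low[2]=?,low[3]=?,low[4]=?,low[5]=?); scc=(scc[0]=0,scc[1]=?,scc[2]=?,scc[3]=?,scc[4]=?,scc[5]=?)
step 2: low=(low[0]=0,low[1]=1,low[2]=?,low[3]=?,low[4]=?,low[5]=?); scc=(scc[0]=0,scc[1]=1,scc[2]=?,scc[3]=?,scc[4]=?,scc[5]=?)
step 3: low=(low[0]=0,low[1]=1,low[2]=2,low[3]=3,low[4]=2,low[5]=3); scc=(scc[0]=0,scc[1]=1,scc[2]=?,scc[3]=?,scc[4]=?,scc[5]=?)
step 4: low=(low[0]=0,low[1]=1,low[2]=2,low[3]=3,low[4]=2,low[5]=3); scc=(scc[0]=0,scc[1]=1,scc[2]=?,scc[3]=?,scc[4]=?,scc[5]=?)
step 5: low=(low[0]=0,low[1]=1,low[2]=2,low[3]=2,low[4]=2,low[5]=3); scc=(scc[0]=0,scc[1]=1,scc[2]=?,scc[3]=?,scc[4]=?,scc[5]=?)
step 6: low=(low[0]=0,low[1]=1,low[2]=2,low[3]=2,low[4]=2,low[5]=3); scc=(scc[0]=0,scc[1]=1,scc[2]=2,scc[3]=2,scc[4]=2,scc[5]=2)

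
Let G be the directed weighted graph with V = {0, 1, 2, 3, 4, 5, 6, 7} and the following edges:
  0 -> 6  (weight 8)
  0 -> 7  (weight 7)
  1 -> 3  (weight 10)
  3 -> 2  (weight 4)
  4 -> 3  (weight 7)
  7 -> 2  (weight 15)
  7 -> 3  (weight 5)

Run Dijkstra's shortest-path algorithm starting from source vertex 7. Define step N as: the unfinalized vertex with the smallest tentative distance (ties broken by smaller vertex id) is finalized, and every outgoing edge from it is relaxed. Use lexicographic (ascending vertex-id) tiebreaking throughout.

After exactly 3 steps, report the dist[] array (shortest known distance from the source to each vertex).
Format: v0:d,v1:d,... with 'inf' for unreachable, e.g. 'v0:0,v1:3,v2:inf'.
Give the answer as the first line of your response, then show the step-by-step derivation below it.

v0:inf,v1:inf,v2:9,v3:5,v4:inf,v5:inf,v6:inf,v7:0

step 1: dist = v0:inf,v1:inf,v2:15,v3:5,v4:inf,v5:inf,v6:inf,v7:0
step 2: dist = v0:inf,v1:inf,v2:9,v3:5,v4:inf,v5:inf,v6:inf,v7:0
step 3: dist = v0:inf,v1:inf,v2:9,v3:5,v4:inf,v5:inf,v6:inf,v7:0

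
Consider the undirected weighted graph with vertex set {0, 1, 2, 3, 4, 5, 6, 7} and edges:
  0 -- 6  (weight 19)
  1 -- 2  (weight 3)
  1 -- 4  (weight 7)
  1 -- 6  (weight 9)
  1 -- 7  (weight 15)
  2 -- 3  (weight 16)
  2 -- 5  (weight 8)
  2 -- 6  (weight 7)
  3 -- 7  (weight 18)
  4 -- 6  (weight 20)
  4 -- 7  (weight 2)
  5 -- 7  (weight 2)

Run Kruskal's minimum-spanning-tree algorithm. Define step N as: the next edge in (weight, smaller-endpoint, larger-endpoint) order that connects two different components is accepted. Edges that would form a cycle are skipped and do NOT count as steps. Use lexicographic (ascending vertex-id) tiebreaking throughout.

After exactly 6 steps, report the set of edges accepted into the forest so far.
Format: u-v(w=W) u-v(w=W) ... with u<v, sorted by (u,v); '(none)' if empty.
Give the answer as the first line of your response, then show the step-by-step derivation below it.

1-2(w=3) 1-4(w=7) 2-3(w=16) 2-6(w=7) 4-7(w=2) 5-7(w=2)

step 1: add edge 4-7 (w=2); MST = {4-7(w=2)}
step 2: add edge 5-7 (w=2); MST = {4-7(w=2) 5-7(w=2)}
step 3: add edge 1-2 (w=3); MST = {1-2(w=3) 4-7(w=2) 5-7(w=2)}
step 4: add edge 1-4 (w=7); MST = {1-2(w=3) 1-4(w=7) 4-7(w=2) 5-7(w=2)}
step 5: add edge 2-6 (w=7); MST = {1-2(w=3) 1-4(w=7) 2-6(w=7) 4-7(w=2) 5-7(w=2)}
step 6: add edge 2-3 (w=16); MST = {1-2(w=3) 1-4(w=7) 2-3(w=16) 2-6(w=7) 4-7(w=2) 5-7(w=2)}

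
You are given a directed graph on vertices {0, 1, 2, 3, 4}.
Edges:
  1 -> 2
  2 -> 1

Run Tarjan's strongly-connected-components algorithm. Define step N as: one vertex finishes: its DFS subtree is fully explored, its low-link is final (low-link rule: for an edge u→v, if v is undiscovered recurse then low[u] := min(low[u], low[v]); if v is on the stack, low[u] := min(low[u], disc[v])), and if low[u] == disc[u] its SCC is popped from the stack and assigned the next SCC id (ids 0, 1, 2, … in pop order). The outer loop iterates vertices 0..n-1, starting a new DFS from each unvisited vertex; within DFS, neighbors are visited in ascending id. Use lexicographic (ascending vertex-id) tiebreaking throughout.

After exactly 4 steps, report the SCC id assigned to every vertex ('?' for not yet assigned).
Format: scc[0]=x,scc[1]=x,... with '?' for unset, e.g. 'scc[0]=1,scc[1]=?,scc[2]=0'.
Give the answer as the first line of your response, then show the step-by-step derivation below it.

scc[0]=0,scc[1]=1,scc[2]=1,scc[3]=2,scc[4]=?

step 1: low=(low[0]=0,low[1]=?,low[2]=?,low[3]=?,low[4]=?); scc=(scc[0]=0,scc[1]=?,scc[2]=?,scc[3]=?,scc[4]=?)
step 2: low=(low[0]=0,low[1]=1,low[2]=1,low[3]=?,low[4]=?); scc=(scc[0]=0,scc[1]=?,scc[2]=?,scc[3]=?,scc[4]=?)
step 3: low=(low[0]=0,low[1]=1,low[2]=1,low[3]=?,low[4]=?); scc=(scc[0]=0,scc[1]=1,scc[2]=1,scc[3]=?,scc[4]=?)
step 4: low=(low[0]=0,low[1]=1,low[2]=1,low[3]=3,low[4]=?); scc=(scc[0]=0,scc[1]=1,scc[2]=1,scc[3]=2,scc[4]=?)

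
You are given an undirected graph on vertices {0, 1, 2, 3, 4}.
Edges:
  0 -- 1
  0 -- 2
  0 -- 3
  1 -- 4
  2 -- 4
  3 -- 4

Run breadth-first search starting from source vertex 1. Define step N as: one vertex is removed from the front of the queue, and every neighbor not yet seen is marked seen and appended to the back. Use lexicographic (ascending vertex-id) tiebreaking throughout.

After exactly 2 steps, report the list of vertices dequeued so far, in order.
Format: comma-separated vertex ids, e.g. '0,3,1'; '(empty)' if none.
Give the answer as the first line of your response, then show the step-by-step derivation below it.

1,0

step 1: dequeue 1; queue=[0,4]; order=1
step 2: dequeue 0; queue=[4,2,3]; order=1,0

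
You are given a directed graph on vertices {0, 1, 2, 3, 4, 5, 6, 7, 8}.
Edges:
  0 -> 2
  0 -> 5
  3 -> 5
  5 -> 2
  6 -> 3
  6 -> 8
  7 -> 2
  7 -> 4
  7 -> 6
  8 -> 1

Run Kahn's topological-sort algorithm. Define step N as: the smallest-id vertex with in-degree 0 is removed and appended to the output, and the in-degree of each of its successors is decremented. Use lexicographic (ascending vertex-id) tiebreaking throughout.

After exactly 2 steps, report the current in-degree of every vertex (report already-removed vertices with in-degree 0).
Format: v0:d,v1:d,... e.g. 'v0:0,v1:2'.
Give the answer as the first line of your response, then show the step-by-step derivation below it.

v0:0,v1:1,v2:1,v3:1,v4:0,v5:1,v6:0,v7:0,v8:1

step 1: output 0; order=[0]; indeg=(0,1,2,1,1,1,1,0,1)
step 2: output 7; order=[0,7]; indeg=(0,1,1,1,0,1,0,0,1)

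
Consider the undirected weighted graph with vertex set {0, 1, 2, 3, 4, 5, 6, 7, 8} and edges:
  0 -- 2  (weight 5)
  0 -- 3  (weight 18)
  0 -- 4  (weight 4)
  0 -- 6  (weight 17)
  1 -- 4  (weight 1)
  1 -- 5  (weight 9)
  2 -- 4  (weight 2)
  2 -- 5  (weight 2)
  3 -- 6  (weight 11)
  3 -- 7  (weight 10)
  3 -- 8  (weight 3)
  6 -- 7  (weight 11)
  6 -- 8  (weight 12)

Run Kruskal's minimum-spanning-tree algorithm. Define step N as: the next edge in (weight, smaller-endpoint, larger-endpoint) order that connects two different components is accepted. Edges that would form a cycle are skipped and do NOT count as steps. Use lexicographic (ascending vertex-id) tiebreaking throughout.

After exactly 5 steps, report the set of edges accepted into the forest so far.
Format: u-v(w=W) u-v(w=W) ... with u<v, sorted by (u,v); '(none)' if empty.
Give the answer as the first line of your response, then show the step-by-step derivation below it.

0-4(w=4) 1-4(w=1) 2-4(w=2) 2-5(w=2) 3-8(w=3)

step 1: add edge 1-4 (w=1); MST = {1-4(w=1)}
step 2: add edge 2-4 (w=2); MST = {1-4(w=1) 2-4(w=2)}
step 3: add edge 2-5 (w=2); MST = {1-4(w=1) 2-4(w=2) 2-5(w=2)}
step 4: add edge 3-8 (w=3); MST = {1-4(w=1) 2-4(w=2) 2-5(w=2) 3-8(w=3)}
step 5: add edge 0-4 (w=4); MST = {0-4(w=4) 1-4(w=1) 2-4(w=2) 2-5(w=2) 3-8(w=3)}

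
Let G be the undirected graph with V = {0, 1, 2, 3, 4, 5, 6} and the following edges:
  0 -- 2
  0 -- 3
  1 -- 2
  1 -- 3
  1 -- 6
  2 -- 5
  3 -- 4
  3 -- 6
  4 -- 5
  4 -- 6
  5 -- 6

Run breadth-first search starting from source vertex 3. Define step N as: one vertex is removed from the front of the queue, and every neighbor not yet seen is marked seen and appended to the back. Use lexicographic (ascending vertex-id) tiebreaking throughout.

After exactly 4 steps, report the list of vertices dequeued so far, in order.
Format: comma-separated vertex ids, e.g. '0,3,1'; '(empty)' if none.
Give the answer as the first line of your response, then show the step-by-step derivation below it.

3,0,1,4

step 1: dequeue 3; queue=[0,1,4,6]; order=3
step 2: dequeue 0; queue=[1,4,6,2]; order=3,0
step 3: dequeue 1; queue=[4,6,2]; order=3,0,1
step 4: dequeue 4; queue=[6,2,5]; order=3,0,1,4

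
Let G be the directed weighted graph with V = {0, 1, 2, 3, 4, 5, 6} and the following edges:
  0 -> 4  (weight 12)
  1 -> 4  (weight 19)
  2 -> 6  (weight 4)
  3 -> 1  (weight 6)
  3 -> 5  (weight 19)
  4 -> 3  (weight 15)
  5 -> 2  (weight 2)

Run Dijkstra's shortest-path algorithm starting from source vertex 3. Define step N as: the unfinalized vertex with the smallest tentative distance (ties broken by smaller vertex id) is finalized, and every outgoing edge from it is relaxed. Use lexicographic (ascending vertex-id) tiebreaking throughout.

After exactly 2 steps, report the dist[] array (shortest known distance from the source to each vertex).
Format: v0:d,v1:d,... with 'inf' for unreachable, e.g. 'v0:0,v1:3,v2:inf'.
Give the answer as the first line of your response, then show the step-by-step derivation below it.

v0:inf,v1:6,v2:inf,v3:0,v4:25,v5:19,v6:inf

step 1: dist = v0:inf,v1:6,v2:inf,v3:0,v4:inf,v5:19,v6:inf
step 2: dist = v0:inf,v1:6,v2:inf,v3:0,v4:25,v5:19,v6:inf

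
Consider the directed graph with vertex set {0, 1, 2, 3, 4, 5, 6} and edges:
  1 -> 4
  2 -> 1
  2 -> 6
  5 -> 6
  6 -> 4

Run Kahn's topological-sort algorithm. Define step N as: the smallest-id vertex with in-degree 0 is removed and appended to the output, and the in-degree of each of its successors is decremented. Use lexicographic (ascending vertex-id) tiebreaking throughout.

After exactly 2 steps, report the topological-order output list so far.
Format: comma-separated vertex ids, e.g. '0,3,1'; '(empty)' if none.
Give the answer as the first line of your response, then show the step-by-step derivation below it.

0,2

step 1: output 0; order=[0]; indeg=(0,1,0,0,2,0,2)
step 2: output 2; order=[0,2]; indeg=(0,0,0,0,2,0,1)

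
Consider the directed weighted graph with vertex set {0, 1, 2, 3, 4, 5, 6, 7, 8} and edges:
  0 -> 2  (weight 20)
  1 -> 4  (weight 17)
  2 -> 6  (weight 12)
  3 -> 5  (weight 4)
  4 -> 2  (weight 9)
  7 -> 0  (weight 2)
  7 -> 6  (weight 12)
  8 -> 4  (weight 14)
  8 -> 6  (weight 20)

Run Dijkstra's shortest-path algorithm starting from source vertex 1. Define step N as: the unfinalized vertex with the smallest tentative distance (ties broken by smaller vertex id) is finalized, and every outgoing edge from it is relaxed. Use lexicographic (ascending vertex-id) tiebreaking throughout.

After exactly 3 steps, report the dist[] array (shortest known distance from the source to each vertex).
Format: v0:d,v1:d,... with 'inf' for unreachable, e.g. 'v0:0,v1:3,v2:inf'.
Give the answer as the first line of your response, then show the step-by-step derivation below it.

v0:inf,v1:0,v2:26,v3:inf,v4:17,v5:inf,v6:38,v7:inf,v8:inf

step 1: dist = v0:inf,v1:0,v2:inf,v3:inf,v4:17,v5:inf,v6:inf,v7:inf,v8:inf
step 2: dist = v0:inf,v1:0,v2:26,v3:inf,v4:17,v5:inf,v6:inf,v7:inf,v8:inf
step 3: dist = v0:inf,v1:0,v2:26,v3:inf,v4:17,v5:inf,v6:38,v7:inf,v8:inf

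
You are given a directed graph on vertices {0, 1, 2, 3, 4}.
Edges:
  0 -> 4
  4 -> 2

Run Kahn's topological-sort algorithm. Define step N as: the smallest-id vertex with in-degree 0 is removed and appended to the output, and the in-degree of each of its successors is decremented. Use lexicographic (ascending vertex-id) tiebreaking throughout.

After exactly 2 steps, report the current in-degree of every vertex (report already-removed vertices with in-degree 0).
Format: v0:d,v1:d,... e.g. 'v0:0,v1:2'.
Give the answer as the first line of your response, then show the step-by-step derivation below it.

v0:0,v1:0,v2:1,v3:0,v4:0

step 1: output 0; order=[0]; indeg=(0,0,1,0,0)
step 2: output 1; order=[0,1]; indeg=(0,0,1,0,0)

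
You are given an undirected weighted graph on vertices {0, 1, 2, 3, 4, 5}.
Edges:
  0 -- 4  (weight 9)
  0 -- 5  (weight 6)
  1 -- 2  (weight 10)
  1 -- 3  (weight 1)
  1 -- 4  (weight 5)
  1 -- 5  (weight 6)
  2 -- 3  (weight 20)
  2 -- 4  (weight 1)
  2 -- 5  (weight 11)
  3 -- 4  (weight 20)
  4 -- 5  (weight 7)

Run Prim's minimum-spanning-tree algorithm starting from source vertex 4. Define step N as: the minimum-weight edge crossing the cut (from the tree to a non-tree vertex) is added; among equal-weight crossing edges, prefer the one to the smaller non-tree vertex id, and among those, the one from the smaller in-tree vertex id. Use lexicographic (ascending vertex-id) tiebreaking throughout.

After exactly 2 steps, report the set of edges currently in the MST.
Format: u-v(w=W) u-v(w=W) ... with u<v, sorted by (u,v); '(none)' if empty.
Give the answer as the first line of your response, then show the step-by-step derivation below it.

1-4(w=5) 2-4(w=1)

step 1: add edge 2-4 (w=1); MST = {2-4(w=1)}
step 2: add edge 1-4 (w=5); MST = {1-4(w=5) 2-4(w=1)}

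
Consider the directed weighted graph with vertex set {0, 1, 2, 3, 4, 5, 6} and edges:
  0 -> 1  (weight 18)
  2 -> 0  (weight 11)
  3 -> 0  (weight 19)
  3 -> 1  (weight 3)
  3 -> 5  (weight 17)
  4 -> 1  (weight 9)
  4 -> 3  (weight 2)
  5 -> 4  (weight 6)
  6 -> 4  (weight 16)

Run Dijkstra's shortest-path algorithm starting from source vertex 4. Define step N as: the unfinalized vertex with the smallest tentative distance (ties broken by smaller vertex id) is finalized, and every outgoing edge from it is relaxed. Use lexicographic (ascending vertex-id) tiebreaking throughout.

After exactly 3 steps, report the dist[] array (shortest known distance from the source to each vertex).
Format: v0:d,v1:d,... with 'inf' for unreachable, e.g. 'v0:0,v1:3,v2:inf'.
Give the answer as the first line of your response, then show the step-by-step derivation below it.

v0:21,v1:5,v2:inf,v3:2,v4:0,v5:19,v6:inf

step 1: dist = v0:inf,v1:9,v2:inf,v3:2,v4:0,v5:inf,v6:inf
step 2: dist = v0:21,v1:5,v2:inf,v3:2,v4:0,v5:19,v6:inf
step 3: dist = v0:21,v1:5,v2:inf,v3:2,v4:0,v5:19,v6:inf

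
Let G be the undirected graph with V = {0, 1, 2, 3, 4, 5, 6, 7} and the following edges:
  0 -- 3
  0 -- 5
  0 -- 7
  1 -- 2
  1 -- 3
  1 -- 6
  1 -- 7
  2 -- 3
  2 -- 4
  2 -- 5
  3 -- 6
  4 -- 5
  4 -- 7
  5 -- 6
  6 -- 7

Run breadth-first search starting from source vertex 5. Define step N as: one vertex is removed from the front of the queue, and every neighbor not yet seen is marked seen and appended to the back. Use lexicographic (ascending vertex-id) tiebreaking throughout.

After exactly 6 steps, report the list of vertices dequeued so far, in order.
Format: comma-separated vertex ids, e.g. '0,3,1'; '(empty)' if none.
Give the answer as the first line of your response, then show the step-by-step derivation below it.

5,0,2,4,6,3

step 1: dequeue 5; queue=[0,2,4,6]; order=5
step 2: dequeue 0; queue=[2,4,6,3,7]; order=5,0
step 3: dequeue 2; queue=[4,6,3,7,1]; order=5,0,2
step 4: dequeue 4; queue=[6,3,7,1]; order=5,0,2,4
step 5: dequeue 6; queue=[3,7,1]; order=5,0,2,4,6
step 6: dequeue 3; queue=[7,1]; order=5,0,2,4,6,3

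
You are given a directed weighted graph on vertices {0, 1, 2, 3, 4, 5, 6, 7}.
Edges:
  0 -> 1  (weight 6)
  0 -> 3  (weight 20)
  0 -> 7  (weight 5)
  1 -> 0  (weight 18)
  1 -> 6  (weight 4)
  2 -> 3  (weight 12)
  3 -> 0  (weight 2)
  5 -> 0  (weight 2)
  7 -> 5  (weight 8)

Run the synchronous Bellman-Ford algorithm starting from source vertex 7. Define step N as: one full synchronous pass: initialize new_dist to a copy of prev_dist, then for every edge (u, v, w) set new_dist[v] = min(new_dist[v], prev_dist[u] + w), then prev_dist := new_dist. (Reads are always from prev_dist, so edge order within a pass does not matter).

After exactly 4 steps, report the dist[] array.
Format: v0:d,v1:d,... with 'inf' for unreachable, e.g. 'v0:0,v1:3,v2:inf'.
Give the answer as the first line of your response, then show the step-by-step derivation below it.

v0:10,v1:16,v2:inf,v3:30,v4:inf,v5:8,v6:20,v7:0

step 1: dist = v0:inf,v1:inf,v2:inf,v3:inf,v4:inf,v5:8,v6:inf,v7:0
step 2: dist = v0:10,v1:inf,v2:inf,v3:inf,v4:inf,v5:8,v6:inf,v7:0
step 3: dist = v0:10,v1:16,v2:inf,v3:30,v4:inf,v5:8,v6:inf,v7:0
step 4: dist = v0:10,v1:16,v2:inf,v3:30,v4:inf,v5:8,v6:20,v7:0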